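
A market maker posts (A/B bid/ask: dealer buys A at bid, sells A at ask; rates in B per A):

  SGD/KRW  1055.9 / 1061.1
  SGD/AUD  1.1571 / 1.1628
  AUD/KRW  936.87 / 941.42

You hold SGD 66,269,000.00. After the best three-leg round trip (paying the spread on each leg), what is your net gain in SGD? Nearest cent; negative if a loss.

Best loop SGD → AUD → KRW → SGD:
SGD 66,269,000.00 × 1.1571 (sell SGD at bid) = AUD 76,679,859.90
AUD 76,679,859.90 × 936.87 (sell AUD at bid) = KRW 71,839,060,345
KRW 71,839,060,345 ÷ 1061.1 (buy SGD at ask) = SGD 67,702,441.19

Net profit: SGD 1,433,441.19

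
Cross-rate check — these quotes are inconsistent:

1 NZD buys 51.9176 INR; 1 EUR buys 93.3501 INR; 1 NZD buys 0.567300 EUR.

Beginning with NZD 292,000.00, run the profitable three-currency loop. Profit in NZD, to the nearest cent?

Profitable loop is NZD → EUR → INR → NZD:
NZD 292,000.00 × 0.567300 = EUR 165,651.60
EUR 165,651.60 × 93.3501 = INR 15,463,593.43
INR 15,463,593.43 ÷ 51.9176 = NZD 297,848.77
Profit = NZD 297,848.77 − NZD 292,000.00

Profit: NZD 5,848.77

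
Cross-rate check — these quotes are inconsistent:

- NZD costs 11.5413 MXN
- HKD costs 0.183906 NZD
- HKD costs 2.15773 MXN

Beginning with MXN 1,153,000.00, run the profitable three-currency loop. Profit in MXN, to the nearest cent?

Profitable loop is MXN → NZD → HKD → MXN:
MXN 1,153,000.00 ÷ 11.5413 = NZD 99,902.09
NZD 99,902.09 ÷ 0.183906 = HKD 543,223.66
HKD 543,223.66 × 2.15773 = MXN 1,172,129.99
Profit = MXN 1,172,129.99 − MXN 1,153,000.00

Profit: MXN 19,129.99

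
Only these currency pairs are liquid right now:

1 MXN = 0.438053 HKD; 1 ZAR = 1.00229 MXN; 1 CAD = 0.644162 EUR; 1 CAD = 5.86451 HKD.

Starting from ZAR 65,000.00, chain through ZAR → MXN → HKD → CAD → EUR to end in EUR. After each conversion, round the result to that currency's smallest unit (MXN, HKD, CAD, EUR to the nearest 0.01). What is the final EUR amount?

EUR 3,134.70

ZAR 65,000.00 × 1.00229 = MXN 65,148.85
MXN 65,148.85 × 0.438053 = HKD 28,538.65
HKD 28,538.65 ÷ 5.86451 = CAD 4,866.33
CAD 4,866.33 × 0.644162 = EUR 3,134.70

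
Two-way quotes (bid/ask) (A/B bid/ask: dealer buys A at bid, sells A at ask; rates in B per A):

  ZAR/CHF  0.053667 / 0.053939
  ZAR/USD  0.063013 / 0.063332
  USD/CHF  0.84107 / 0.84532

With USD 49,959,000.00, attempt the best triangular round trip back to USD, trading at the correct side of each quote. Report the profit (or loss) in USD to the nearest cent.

Best loop USD → ZAR → CHF → USD:
USD 49,959,000.00 ÷ 0.063332 (buy ZAR at ask) = ZAR 788,842,923.01
ZAR 788,842,923.01 × 0.053667 (sell ZAR at bid) = CHF 42,334,833.15
CHF 42,334,833.15 ÷ 0.84532 (buy USD at ask) = USD 50,081,428.51

Net profit: USD 122,428.51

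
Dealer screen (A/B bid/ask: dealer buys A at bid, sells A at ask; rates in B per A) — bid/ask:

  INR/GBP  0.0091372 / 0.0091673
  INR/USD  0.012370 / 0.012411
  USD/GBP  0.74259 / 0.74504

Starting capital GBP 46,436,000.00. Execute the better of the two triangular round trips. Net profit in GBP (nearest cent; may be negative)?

Net profit: GBP 93,903.82

Best loop GBP → INR → USD → GBP:
GBP 46,436,000.00 ÷ 0.0091673 (buy INR at ask) = INR 5,065,395,481.77
INR 5,065,395,481.77 × 0.012370 (sell INR at bid) = USD 62,658,942.11
USD 62,658,942.11 × 0.74259 (sell USD at bid) = GBP 46,529,903.82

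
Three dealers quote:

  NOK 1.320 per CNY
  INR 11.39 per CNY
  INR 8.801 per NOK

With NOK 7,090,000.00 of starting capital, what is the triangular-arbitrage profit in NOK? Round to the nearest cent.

Profit: NOK 141,501.21

Profitable loop is NOK → INR → CNY → NOK:
NOK 7,090,000.00 × 8.801 = INR 62,399,090.00
INR 62,399,090.00 ÷ 11.39 = CNY 5,478,410.01
CNY 5,478,410.01 × 1.320 = NOK 7,231,501.21
Profit = NOK 7,231,501.21 − NOK 7,090,000.00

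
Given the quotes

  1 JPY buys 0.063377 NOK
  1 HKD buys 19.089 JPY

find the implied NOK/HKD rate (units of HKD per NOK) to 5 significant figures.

NOK/HKD = 0.82658

1 NOK ÷ 0.063377 = 15.7786 JPY
15.7786 JPY ÷ 19.089 = 0.82658 HKD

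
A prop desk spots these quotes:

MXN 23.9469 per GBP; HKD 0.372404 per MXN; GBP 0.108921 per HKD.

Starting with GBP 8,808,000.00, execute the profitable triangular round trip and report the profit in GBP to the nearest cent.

Profit: GBP 259,802.41

Profitable loop is GBP → HKD → MXN → GBP:
GBP 8,808,000.00 ÷ 0.108921 = HKD 80,865,948.72
HKD 80,865,948.72 ÷ 0.372404 = MXN 217,145,757.60
MXN 217,145,757.60 ÷ 23.9469 = GBP 9,067,802.41
Profit = GBP 9,067,802.41 − GBP 8,808,000.00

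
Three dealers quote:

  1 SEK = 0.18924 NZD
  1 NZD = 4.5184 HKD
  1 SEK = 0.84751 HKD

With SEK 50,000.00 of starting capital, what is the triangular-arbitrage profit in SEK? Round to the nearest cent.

Profit: SEK 445.54

Profitable loop is SEK → NZD → HKD → SEK:
SEK 50,000.00 × 0.18924 = NZD 9,462.00
NZD 9,462.00 × 4.5184 = HKD 42,753.10
HKD 42,753.10 ÷ 0.84751 = SEK 50,445.54
Profit = SEK 50,445.54 − SEK 50,000.00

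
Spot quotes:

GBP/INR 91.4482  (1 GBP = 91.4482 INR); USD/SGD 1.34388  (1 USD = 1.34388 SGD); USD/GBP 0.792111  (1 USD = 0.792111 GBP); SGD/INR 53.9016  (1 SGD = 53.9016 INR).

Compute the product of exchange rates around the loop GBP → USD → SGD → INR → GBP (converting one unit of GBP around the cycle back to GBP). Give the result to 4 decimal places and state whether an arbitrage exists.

1.0000 (no arbitrage)

Around GBP → USD → SGD → INR → GBP: 1 ÷ 0.792111 × 1.34388 × 53.9016 ÷ 91.4482 = 1.000002
Product ≈ 1 (deviation 0.000%, within rounding noise).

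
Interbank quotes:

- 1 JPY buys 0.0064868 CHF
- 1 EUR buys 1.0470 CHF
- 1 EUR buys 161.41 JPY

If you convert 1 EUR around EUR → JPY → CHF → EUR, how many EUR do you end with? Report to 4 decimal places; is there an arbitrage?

1.0000 (no arbitrage)

Around EUR → JPY → CHF → EUR: 1 × 161.41 × 0.0064868 ÷ 1.0470 = 1.000033
Product ≈ 1 (deviation 0.003%, within rounding noise).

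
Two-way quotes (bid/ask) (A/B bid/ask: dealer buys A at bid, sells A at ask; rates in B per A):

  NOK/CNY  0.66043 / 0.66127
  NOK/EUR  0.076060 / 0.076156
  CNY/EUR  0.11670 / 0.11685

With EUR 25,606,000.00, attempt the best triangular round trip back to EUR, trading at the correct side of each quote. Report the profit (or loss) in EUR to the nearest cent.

Best loop EUR → NOK → CNY → EUR:
EUR 25,606,000.00 ÷ 0.076156 (buy NOK at ask) = NOK 336,230,894.48
NOK 336,230,894.48 × 0.66043 (sell NOK at bid) = CNY 222,056,969.64
CNY 222,056,969.64 × 0.11670 (sell CNY at bid) = EUR 25,914,048.36

Net profit: EUR 308,048.36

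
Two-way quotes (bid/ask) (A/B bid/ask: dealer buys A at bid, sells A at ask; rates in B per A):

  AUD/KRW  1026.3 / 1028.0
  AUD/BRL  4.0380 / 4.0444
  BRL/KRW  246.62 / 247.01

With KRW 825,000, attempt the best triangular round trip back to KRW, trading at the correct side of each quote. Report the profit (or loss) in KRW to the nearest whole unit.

Best loop KRW → BRL → AUD → KRW:
KRW 825,000 ÷ 247.01 (buy BRL at ask) = BRL 3,339.95
BRL 3,339.95 ÷ 4.0444 (buy AUD at ask) = AUD 825.82
AUD 825.82 × 1026.3 (sell AUD at bid) = KRW 847,539

Net profit: KRW 22,539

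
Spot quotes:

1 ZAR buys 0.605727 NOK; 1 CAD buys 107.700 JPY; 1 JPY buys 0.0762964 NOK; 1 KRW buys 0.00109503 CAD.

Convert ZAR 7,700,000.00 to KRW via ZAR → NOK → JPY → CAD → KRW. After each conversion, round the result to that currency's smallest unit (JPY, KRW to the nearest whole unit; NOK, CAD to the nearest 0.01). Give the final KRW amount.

KRW 518,348,548

ZAR 7,700,000.00 × 0.605727 = NOK 4,664,097.90
NOK 4,664,097.90 ÷ 0.0762964 = JPY 61,131,297
JPY 61,131,297 ÷ 107.700 = CAD 567,607.21
CAD 567,607.21 ÷ 0.00109503 = KRW 518,348,548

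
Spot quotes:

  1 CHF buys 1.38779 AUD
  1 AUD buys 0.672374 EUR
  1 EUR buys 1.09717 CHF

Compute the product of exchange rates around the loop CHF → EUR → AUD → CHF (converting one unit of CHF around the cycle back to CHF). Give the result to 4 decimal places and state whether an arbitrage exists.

0.9768 (arbitrage exists)

Around CHF → EUR → AUD → CHF: 1 ÷ 1.09717 ÷ 0.672374 ÷ 1.38779 = 0.976768
Product < 1; profitable direction is CHF → AUD → EUR → CHF.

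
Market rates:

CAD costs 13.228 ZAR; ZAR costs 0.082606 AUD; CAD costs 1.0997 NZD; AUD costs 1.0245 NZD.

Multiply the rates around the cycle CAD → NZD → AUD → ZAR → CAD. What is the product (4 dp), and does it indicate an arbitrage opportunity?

Around CAD → NZD → AUD → ZAR → CAD: 1 × 1.0997 ÷ 1.0245 ÷ 0.082606 ÷ 13.228 = 0.982328
Product < 1; profitable direction is CAD → ZAR → AUD → NZD → CAD.

0.9823 (arbitrage exists)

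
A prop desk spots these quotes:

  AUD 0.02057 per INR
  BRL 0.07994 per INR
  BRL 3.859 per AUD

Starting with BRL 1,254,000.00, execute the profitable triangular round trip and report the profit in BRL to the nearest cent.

Profit: BRL 8,852.45

Profitable loop is BRL → AUD → INR → BRL:
BRL 1,254,000.00 ÷ 3.859 = AUD 324,954.65
AUD 324,954.65 ÷ 0.02057 = INR 15,797,503.72
INR 15,797,503.72 × 0.07994 = BRL 1,262,852.45
Profit = BRL 1,262,852.45 − BRL 1,254,000.00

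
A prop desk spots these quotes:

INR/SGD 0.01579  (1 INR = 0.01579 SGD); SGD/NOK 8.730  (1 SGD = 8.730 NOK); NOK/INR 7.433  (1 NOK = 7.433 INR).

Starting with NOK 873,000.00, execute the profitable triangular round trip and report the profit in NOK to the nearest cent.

Profit: NOK 21,488.48

Profitable loop is NOK → INR → SGD → NOK:
NOK 873,000.00 × 7.433 = INR 6,489,009.00
INR 6,489,009.00 × 0.01579 = SGD 102,461.45
SGD 102,461.45 × 8.730 = NOK 894,488.48
Profit = NOK 894,488.48 − NOK 873,000.00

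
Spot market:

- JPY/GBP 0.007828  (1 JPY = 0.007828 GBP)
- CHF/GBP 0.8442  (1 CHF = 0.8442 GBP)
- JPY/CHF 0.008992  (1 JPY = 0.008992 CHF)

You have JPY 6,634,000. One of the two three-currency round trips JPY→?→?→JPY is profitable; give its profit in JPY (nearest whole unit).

Profitable loop is JPY → GBP → CHF → JPY:
JPY 6,634,000 × 0.007828 = GBP 51,930.95
GBP 51,930.95 ÷ 0.8442 = CHF 61,514.99
CHF 61,514.99 ÷ 0.008992 = JPY 6,841,080
Profit = JPY 6,841,080 − JPY 6,634,000

Profit: JPY 207,080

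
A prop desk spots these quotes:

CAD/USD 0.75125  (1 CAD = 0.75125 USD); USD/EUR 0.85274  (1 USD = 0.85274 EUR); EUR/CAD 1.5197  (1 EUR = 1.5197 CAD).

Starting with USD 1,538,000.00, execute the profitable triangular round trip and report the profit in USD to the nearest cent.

Profit: USD 41,782.69

Profitable loop is USD → CAD → EUR → USD:
USD 1,538,000.00 ÷ 0.75125 = CAD 2,047,254.58
CAD 2,047,254.58 ÷ 1.5197 = EUR 1,347,143.89
EUR 1,347,143.89 ÷ 0.85274 = USD 1,579,782.69
Profit = USD 1,579,782.69 − USD 1,538,000.00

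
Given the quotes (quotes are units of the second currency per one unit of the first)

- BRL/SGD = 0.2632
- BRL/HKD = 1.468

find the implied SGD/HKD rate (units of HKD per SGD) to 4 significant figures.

SGD/HKD = 5.578

1 SGD ÷ 0.2632 = 3.79939 BRL
3.79939 BRL × 1.468 = 5.57751 HKD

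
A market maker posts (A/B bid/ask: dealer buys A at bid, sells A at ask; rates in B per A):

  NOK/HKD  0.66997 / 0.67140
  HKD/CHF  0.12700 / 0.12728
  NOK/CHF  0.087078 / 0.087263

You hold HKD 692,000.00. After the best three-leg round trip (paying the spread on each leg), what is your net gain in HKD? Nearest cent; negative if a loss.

Net profit: HKD 13,136.24

Best loop HKD → NOK → CHF → HKD:
HKD 692,000.00 ÷ 0.67140 (buy NOK at ask) = NOK 1,030,682.16
NOK 1,030,682.16 × 0.087078 (sell NOK at bid) = CHF 89,749.74
CHF 89,749.74 ÷ 0.12728 (buy HKD at ask) = HKD 705,136.24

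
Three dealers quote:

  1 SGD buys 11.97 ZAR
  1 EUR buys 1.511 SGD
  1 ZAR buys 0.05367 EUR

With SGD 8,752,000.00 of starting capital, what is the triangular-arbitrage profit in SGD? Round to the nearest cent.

Profitable loop is SGD → EUR → ZAR → SGD:
SGD 8,752,000.00 ÷ 1.511 = EUR 5,792,190.60
EUR 5,792,190.60 ÷ 0.05367 = ZAR 107,922,314.18
ZAR 107,922,314.18 ÷ 11.97 = SGD 9,016,066.35
Profit = SGD 9,016,066.35 − SGD 8,752,000.00

Profit: SGD 264,066.35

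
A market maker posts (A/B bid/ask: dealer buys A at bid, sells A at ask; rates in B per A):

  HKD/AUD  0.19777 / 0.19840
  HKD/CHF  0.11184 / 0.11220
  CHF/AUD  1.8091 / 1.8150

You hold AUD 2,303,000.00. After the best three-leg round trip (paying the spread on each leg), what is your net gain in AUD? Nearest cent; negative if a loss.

Net profit: AUD 45,615.93

Best loop AUD → HKD → CHF → AUD:
AUD 2,303,000.00 ÷ 0.19840 (buy HKD at ask) = HKD 11,607,862.90
HKD 11,607,862.90 × 0.11184 (sell HKD at bid) = CHF 1,298,223.39
CHF 1,298,223.39 × 1.8091 (sell CHF at bid) = AUD 2,348,615.93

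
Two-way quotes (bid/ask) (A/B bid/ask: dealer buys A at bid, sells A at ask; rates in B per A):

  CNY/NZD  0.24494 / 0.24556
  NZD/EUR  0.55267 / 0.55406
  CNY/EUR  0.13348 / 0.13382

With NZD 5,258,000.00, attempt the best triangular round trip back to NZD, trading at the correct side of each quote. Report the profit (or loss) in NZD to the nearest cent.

Best loop NZD → EUR → CNY → NZD:
NZD 5,258,000.00 × 0.55267 (sell NZD at bid) = EUR 2,905,938.86
EUR 2,905,938.86 ÷ 0.13382 (buy CNY at ask) = CNY 21,715,280.68
CNY 21,715,280.68 × 0.24494 (sell CNY at bid) = NZD 5,318,940.85

Net profit: NZD 60,940.85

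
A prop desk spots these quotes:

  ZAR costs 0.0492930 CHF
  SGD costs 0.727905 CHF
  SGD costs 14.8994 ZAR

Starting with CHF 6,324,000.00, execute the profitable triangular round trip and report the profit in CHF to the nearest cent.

Profit: CHF 56,742.06

Profitable loop is CHF → SGD → ZAR → CHF:
CHF 6,324,000.00 ÷ 0.727905 = SGD 8,687,946.92
SGD 8,687,946.92 × 14.8994 = ZAR 129,445,196.28
ZAR 129,445,196.28 × 0.0492930 = CHF 6,380,742.06
Profit = CHF 6,380,742.06 − CHF 6,324,000.00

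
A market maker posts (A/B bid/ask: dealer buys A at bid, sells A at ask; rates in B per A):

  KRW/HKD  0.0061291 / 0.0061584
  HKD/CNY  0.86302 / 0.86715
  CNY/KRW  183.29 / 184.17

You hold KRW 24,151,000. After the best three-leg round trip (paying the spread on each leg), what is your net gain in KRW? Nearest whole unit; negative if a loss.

Best loop KRW → CNY → HKD → KRW:
KRW 24,151,000 ÷ 184.17 (buy CNY at ask) = CNY 131,134.28
CNY 131,134.28 ÷ 0.86715 (buy HKD at ask) = HKD 151,224.45
HKD 151,224.45 ÷ 0.0061584 (buy KRW at ask) = KRW 24,555,801

Net profit: KRW 404,801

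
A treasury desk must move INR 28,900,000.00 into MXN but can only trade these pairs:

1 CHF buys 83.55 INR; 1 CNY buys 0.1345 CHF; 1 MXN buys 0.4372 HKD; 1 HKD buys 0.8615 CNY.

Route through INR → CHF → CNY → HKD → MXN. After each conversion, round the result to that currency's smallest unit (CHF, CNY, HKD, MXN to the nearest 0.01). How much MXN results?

MXN 6,828,002.49

INR 28,900,000.00 ÷ 83.55 = CHF 345,900.66
CHF 345,900.66 ÷ 0.1345 = CNY 2,571,752.12
CNY 2,571,752.12 ÷ 0.8615 = HKD 2,985,202.69
HKD 2,985,202.69 ÷ 0.4372 = MXN 6,828,002.49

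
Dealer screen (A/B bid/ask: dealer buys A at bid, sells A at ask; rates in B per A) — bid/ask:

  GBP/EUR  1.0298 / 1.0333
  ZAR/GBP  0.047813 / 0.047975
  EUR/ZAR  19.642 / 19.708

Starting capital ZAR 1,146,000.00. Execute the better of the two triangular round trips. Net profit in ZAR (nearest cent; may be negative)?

Best loop ZAR → EUR → GBP → ZAR:
ZAR 1,146,000.00 ÷ 19.708 (buy EUR at ask) = EUR 58,148.98
EUR 58,148.98 ÷ 1.0333 (buy GBP at ask) = GBP 56,275.02
GBP 56,275.02 ÷ 0.047975 (buy ZAR at ask) = ZAR 1,173,007.13

Net profit: ZAR 27,007.13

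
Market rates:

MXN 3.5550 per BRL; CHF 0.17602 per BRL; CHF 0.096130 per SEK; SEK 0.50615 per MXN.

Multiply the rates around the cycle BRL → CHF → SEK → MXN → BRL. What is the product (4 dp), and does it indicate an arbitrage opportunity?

1.0176 (arbitrage exists)

Around BRL → CHF → SEK → MXN → BRL: 1 × 0.17602 ÷ 0.096130 ÷ 0.50615 ÷ 3.5550 = 1.017617
Product > 1; profitable direction is BRL → CHF → SEK → MXN → BRL.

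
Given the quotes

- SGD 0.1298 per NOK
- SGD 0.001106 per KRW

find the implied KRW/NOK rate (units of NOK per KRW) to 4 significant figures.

1 KRW × 0.001106 = 0.001106 SGD
0.001106 SGD ÷ 0.1298 = 0.0085208 NOK

KRW/NOK = 0.008521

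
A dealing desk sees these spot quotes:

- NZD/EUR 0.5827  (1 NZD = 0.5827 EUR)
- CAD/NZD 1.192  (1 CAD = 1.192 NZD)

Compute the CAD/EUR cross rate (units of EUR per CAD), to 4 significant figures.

CAD/EUR = 0.6946

1 CAD × 1.192 = 1.192 NZD
1.192 NZD × 0.5827 = 0.694578 EUR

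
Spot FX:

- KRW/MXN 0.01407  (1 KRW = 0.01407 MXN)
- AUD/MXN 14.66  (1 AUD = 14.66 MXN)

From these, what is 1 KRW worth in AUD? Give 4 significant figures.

KRW/AUD = 0.0009598

1 KRW × 0.01407 = 0.01407 MXN
0.01407 MXN ÷ 14.66 = 0.000959754 AUD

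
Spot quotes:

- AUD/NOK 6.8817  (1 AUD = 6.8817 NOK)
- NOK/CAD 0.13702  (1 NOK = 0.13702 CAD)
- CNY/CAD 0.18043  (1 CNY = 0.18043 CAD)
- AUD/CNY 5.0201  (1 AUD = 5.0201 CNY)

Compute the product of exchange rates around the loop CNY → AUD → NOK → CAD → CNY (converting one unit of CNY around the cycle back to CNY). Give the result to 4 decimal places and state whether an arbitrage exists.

1.0410 (arbitrage exists)

Around CNY → AUD → NOK → CAD → CNY: 1 ÷ 5.0201 × 6.8817 × 0.13702 ÷ 0.18043 = 1.041019
Product > 1; profitable direction is CNY → AUD → NOK → CAD → CNY.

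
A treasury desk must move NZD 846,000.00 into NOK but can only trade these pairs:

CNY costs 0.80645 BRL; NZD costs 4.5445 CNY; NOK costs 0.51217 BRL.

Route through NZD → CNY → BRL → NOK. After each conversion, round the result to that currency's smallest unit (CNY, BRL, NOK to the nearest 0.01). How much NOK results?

NZD 846,000.00 × 4.5445 = CNY 3,844,647.00
CNY 3,844,647.00 × 0.80645 = BRL 3,100,515.57
BRL 3,100,515.57 ÷ 0.51217 = NOK 6,053,684.46

NOK 6,053,684.46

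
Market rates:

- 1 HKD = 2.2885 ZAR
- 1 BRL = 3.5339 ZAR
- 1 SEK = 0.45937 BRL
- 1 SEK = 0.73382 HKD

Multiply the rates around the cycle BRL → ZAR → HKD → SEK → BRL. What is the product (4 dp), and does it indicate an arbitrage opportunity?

0.9667 (arbitrage exists)

Around BRL → ZAR → HKD → SEK → BRL: 1 × 3.5339 ÷ 2.2885 ÷ 0.73382 × 0.45937 = 0.966666
Product < 1; profitable direction is BRL → SEK → HKD → ZAR → BRL.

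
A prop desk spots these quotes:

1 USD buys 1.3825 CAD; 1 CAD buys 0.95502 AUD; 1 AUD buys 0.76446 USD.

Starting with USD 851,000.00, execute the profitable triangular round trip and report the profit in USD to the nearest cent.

Profitable loop is USD → CAD → AUD → USD:
USD 851,000.00 × 1.3825 = CAD 1,176,507.50
CAD 1,176,507.50 × 0.95502 = AUD 1,123,588.19
AUD 1,123,588.19 × 0.76446 = USD 858,938.23
Profit = USD 858,938.23 − USD 851,000.00

Profit: USD 7,938.23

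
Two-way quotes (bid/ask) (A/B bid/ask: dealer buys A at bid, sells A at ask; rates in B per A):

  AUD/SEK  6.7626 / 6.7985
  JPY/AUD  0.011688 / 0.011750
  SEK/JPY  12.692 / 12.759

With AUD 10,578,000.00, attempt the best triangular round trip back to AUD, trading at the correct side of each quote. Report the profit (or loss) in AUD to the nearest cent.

Best loop AUD → SEK → JPY → AUD:
AUD 10,578,000.00 × 6.7626 (sell AUD at bid) = SEK 71,534,782.80
SEK 71,534,782.80 × 12.692 (sell SEK at bid) = JPY 907,919,463
JPY 907,919,463 × 0.011688 (sell JPY at bid) = AUD 10,611,762.69

Net profit: AUD 33,762.69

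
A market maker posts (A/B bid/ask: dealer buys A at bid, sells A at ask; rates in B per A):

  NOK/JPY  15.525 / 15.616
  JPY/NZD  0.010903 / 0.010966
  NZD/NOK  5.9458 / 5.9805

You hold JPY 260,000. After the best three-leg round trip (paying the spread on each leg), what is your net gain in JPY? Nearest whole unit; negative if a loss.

Net profit: JPY 1,674

Best loop JPY → NZD → NOK → JPY:
JPY 260,000 × 0.010903 (sell JPY at bid) = NZD 2,834.78
NZD 2,834.78 × 5.9458 (sell NZD at bid) = NOK 16,855.03
NOK 16,855.03 × 15.525 (sell NOK at bid) = JPY 261,674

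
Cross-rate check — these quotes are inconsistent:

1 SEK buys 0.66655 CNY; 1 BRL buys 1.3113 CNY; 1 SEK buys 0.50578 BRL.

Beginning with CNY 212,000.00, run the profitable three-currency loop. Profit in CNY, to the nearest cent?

Profit: CNY 1,061.45

Profitable loop is CNY → BRL → SEK → CNY:
CNY 212,000.00 ÷ 1.3113 = BRL 161,671.62
BRL 161,671.62 ÷ 0.50578 = SEK 319,648.11
SEK 319,648.11 × 0.66655 = CNY 213,061.45
Profit = CNY 213,061.45 − CNY 212,000.00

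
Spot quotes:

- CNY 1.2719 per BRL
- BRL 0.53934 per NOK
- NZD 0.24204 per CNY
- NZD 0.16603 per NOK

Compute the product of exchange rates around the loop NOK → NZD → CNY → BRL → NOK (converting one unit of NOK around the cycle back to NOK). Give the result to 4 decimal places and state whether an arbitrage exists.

Around NOK → NZD → CNY → BRL → NOK: 1 × 0.16603 ÷ 0.24204 ÷ 1.2719 ÷ 0.53934 = 0.999963
Product ≈ 1 (deviation 0.004%, within rounding noise).

1.0000 (no arbitrage)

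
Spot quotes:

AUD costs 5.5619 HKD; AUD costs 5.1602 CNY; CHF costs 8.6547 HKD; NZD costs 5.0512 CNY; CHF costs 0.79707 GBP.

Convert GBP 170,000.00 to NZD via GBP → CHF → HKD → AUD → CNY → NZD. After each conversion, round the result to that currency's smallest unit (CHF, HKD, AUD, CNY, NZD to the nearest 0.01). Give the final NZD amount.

GBP 170,000.00 ÷ 0.79707 = CHF 213,281.14
CHF 213,281.14 × 8.6547 = HKD 1,845,884.28
HKD 1,845,884.28 ÷ 5.5619 = AUD 331,880.16
AUD 331,880.16 × 5.1602 = CNY 1,712,568.00
CNY 1,712,568.00 ÷ 5.0512 = NZD 339,041.81

NZD 339,041.81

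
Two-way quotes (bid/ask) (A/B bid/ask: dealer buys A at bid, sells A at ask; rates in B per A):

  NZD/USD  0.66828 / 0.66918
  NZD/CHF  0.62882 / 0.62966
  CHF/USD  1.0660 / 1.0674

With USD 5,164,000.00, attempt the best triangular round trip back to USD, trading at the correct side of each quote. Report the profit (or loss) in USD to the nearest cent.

Net profit: USD 8,813.63

Best loop USD → NZD → CHF → USD:
USD 5,164,000.00 ÷ 0.66918 (buy NZD at ask) = NZD 7,716,907.26
NZD 7,716,907.26 × 0.62882 (sell NZD at bid) = CHF 4,852,545.62
CHF 4,852,545.62 × 1.0660 (sell CHF at bid) = USD 5,172,813.63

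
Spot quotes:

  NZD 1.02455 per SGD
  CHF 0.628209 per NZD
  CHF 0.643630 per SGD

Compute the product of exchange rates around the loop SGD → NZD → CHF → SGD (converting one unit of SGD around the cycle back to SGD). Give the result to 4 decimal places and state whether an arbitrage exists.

1.0000 (no arbitrage)

Around SGD → NZD → CHF → SGD: 1 × 1.02455 × 0.628209 ÷ 0.643630 = 1.000002
Product ≈ 1 (deviation 0.000%, within rounding noise).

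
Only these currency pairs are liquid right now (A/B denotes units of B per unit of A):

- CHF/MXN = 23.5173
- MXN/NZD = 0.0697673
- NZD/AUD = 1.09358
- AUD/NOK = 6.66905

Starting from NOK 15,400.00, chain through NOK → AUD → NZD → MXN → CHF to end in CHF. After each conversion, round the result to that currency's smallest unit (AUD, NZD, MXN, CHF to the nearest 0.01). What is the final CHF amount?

NOK 15,400.00 ÷ 6.66905 = AUD 2,309.17
AUD 2,309.17 ÷ 1.09358 = NZD 2,111.57
NZD 2,111.57 ÷ 0.0697673 = MXN 30,265.90
MXN 30,265.90 ÷ 23.5173 = CHF 1,286.96

CHF 1,286.96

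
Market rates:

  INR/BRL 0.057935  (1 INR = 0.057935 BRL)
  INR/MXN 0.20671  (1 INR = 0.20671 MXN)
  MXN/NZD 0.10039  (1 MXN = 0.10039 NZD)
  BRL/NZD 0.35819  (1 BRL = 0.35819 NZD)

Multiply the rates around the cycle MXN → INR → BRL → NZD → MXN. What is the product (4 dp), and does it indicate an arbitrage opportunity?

1.0000 (no arbitrage)

Around MXN → INR → BRL → NZD → MXN: 1 ÷ 0.20671 × 0.057935 × 0.35819 ÷ 0.10039 = 1.000006
Product ≈ 1 (deviation 0.001%, within rounding noise).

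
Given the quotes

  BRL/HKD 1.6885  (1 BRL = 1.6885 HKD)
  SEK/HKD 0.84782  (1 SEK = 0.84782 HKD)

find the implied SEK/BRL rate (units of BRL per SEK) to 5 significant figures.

SEK/BRL = 0.50211

1 SEK × 0.84782 = 0.84782 HKD
0.84782 HKD ÷ 1.6885 = 0.502114 BRL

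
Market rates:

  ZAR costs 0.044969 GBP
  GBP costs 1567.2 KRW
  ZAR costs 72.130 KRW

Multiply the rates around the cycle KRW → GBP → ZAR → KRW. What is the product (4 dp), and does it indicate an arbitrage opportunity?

1.0235 (arbitrage exists)

Around KRW → GBP → ZAR → KRW: 1 ÷ 1567.2 ÷ 0.044969 × 72.130 = 1.023477
Product > 1; profitable direction is KRW → GBP → ZAR → KRW.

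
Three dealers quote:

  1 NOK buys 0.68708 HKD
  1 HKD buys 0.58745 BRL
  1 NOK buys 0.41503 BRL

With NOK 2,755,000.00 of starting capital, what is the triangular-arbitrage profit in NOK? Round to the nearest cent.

Profit: NOK 77,845.43

Profitable loop is NOK → BRL → HKD → NOK:
NOK 2,755,000.00 × 0.41503 = BRL 1,143,407.65
BRL 1,143,407.65 ÷ 0.58745 = HKD 1,946,391.44
HKD 1,946,391.44 ÷ 0.68708 = NOK 2,832,845.43
Profit = NOK 2,832,845.43 − NOK 2,755,000.00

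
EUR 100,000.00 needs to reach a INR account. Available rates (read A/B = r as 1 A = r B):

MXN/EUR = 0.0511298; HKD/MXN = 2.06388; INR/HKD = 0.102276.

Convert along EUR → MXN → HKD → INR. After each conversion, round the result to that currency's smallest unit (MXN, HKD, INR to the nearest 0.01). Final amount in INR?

EUR 100,000.00 ÷ 0.0511298 = MXN 1,955,806.59
MXN 1,955,806.59 ÷ 2.06388 = HKD 947,635.81
HKD 947,635.81 ÷ 0.102276 = INR 9,265,475.87

INR 9,265,475.87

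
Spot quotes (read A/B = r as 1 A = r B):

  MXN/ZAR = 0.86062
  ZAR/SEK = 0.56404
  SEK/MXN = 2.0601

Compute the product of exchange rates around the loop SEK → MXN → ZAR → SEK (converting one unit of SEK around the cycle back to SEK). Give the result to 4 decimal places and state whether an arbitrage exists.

1.0000 (no arbitrage)

Around SEK → MXN → ZAR → SEK: 1 × 2.0601 × 0.86062 × 0.56404 = 1.000022
Product ≈ 1 (deviation 0.002%, within rounding noise).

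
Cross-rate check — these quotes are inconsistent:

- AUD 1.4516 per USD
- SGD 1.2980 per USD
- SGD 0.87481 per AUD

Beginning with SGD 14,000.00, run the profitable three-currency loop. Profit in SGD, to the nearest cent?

Profit: SGD 310.08

Profitable loop is SGD → AUD → USD → SGD:
SGD 14,000.00 ÷ 0.87481 = AUD 16,003.48
AUD 16,003.48 ÷ 1.4516 = USD 11,024.71
USD 11,024.71 × 1.2980 = SGD 14,310.08
Profit = SGD 14,310.08 − SGD 14,000.00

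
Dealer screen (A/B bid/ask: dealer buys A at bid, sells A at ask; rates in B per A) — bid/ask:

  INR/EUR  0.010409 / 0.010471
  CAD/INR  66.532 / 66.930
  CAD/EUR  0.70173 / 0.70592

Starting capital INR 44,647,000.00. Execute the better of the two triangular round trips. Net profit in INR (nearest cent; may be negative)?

Best loop INR → CAD → EUR → INR:
INR 44,647,000.00 ÷ 66.930 (buy CAD at ask) = CAD 667,070.07
CAD 667,070.07 × 0.70173 (sell CAD at bid) = EUR 468,103.08
EUR 468,103.08 ÷ 0.010471 (buy INR at ask) = INR 44,704,716.12

Net profit: INR 57,716.12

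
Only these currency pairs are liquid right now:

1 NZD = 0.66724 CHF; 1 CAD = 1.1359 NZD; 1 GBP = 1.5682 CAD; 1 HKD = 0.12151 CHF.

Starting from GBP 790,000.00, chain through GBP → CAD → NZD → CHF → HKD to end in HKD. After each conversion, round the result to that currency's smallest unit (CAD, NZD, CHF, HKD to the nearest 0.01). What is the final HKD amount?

GBP 790,000.00 × 1.5682 = CAD 1,238,878.00
CAD 1,238,878.00 × 1.1359 = NZD 1,407,241.52
NZD 1,407,241.52 × 0.66724 = CHF 938,967.83
CHF 938,967.83 ÷ 0.12151 = HKD 7,727,494.28

HKD 7,727,494.28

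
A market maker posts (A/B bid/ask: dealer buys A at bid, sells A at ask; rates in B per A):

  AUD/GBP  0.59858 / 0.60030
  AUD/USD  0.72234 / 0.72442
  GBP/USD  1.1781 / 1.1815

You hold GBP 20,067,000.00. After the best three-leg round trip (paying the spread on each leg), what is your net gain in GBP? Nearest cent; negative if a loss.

Best loop GBP → AUD → USD → GBP:
GBP 20,067,000.00 ÷ 0.60030 (buy AUD at ask) = AUD 33,428,285.86
AUD 33,428,285.86 × 0.72234 (sell AUD at bid) = USD 24,146,588.01
USD 24,146,588.01 ÷ 1.1815 (buy GBP at ask) = GBP 20,437,230.64

Net profit: GBP 370,230.64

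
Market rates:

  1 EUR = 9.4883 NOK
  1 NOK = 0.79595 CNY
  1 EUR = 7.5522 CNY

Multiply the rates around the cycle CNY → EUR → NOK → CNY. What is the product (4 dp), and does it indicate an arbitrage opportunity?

Around CNY → EUR → NOK → CNY: 1 ÷ 7.5522 × 9.4883 × 0.79595 = 1.000002
Product ≈ 1 (deviation 0.000%, within rounding noise).

1.0000 (no arbitrage)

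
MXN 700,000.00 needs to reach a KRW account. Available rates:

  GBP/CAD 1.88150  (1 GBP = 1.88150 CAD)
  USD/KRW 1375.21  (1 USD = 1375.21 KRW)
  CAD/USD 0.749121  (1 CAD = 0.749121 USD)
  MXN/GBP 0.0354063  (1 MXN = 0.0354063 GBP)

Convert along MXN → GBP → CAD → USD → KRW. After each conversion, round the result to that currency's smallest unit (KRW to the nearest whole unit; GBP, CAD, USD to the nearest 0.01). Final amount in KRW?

MXN 700,000.00 × 0.0354063 = GBP 24,784.41
GBP 24,784.41 × 1.88150 = CAD 46,631.87
CAD 46,631.87 × 0.749121 = USD 34,932.91
USD 34,932.91 × 1375.21 = KRW 48,040,087

KRW 48,040,087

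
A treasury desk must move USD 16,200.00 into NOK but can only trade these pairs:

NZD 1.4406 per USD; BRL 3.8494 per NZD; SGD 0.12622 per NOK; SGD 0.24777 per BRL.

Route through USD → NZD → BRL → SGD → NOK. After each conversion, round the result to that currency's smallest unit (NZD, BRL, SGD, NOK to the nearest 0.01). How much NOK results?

NOK 176,348.60

USD 16,200.00 × 1.4406 = NZD 23,337.72
NZD 23,337.72 × 3.8494 = BRL 89,836.22
BRL 89,836.22 × 0.24777 = SGD 22,258.72
SGD 22,258.72 ÷ 0.12622 = NOK 176,348.60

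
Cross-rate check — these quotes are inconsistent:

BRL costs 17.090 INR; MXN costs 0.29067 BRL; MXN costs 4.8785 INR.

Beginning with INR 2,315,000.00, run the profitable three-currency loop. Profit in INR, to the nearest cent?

Profitable loop is INR → MXN → BRL → INR:
INR 2,315,000.00 ÷ 4.8785 = MXN 474,531.11
MXN 474,531.11 × 0.29067 = BRL 137,931.96
BRL 137,931.96 × 17.090 = INR 2,357,257.14
Profit = INR 2,357,257.14 − INR 2,315,000.00

Profit: INR 42,257.14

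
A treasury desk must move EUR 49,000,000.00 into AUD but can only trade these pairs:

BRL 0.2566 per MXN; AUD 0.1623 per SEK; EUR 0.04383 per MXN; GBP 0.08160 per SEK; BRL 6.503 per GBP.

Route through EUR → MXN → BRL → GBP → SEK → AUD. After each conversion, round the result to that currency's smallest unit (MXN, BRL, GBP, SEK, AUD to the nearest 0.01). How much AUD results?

AUD 87,739,644.12

EUR 49,000,000.00 ÷ 0.04383 = MXN 1,117,955,738.08
MXN 1,117,955,738.08 × 0.2566 = BRL 286,867,442.39
BRL 286,867,442.39 ÷ 6.503 = GBP 44,113,092.79
GBP 44,113,092.79 ÷ 0.08160 = SEK 540,601,627.33
SEK 540,601,627.33 × 0.1623 = AUD 87,739,644.12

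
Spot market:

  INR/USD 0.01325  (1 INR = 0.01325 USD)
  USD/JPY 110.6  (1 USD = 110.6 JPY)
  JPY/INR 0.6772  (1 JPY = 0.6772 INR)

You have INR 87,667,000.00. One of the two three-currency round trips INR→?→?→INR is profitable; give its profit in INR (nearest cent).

Profitable loop is INR → JPY → USD → INR:
INR 87,667,000.00 ÷ 0.6772 = JPY 129,455,109
JPY 129,455,109 ÷ 110.6 = USD 1,170,480.19
USD 1,170,480.19 ÷ 0.01325 = INR 88,338,127.72
Profit = INR 88,338,127.72 − INR 87,667,000.00

Profit: INR 671,127.72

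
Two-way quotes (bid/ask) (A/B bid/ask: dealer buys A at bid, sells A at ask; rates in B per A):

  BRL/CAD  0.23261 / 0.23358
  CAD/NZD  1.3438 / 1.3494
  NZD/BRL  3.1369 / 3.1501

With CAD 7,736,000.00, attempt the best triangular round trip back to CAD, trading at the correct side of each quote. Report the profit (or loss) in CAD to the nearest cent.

Net profit: CAD 55,404.65

Best loop CAD → BRL → NZD → CAD:
CAD 7,736,000.00 ÷ 0.23358 (buy BRL at ask) = BRL 33,119,273.91
BRL 33,119,273.91 ÷ 3.1501 (buy NZD at ask) = NZD 10,513,721.44
NZD 10,513,721.44 ÷ 1.3494 (buy CAD at ask) = CAD 7,791,404.65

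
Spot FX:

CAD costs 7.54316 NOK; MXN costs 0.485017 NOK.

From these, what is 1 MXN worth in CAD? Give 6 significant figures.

1 MXN × 0.485017 = 0.485017 NOK
0.485017 NOK ÷ 7.54316 = 0.0642989 CAD

MXN/CAD = 0.0642989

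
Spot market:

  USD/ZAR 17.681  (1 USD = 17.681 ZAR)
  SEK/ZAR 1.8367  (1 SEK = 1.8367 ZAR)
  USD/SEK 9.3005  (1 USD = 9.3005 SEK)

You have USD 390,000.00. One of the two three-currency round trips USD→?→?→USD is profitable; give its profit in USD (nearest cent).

Profitable loop is USD → ZAR → SEK → USD:
USD 390,000.00 × 17.681 = ZAR 6,895,590.00
ZAR 6,895,590.00 ÷ 1.8367 = SEK 3,754,336.58
SEK 3,754,336.58 ÷ 9.3005 = USD 403,670.40
Profit = USD 403,670.40 − USD 390,000.00

Profit: USD 13,670.40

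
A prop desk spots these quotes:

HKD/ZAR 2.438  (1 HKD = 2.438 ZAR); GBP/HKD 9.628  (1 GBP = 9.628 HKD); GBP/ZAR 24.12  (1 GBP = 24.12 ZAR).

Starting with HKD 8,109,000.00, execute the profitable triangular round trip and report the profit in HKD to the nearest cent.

Profitable loop is HKD → GBP → ZAR → HKD:
HKD 8,109,000.00 ÷ 9.628 = GBP 842,230.99
GBP 842,230.99 × 24.12 = ZAR 20,314,611.55
ZAR 20,314,611.55 ÷ 2.438 = HKD 8,332,490.38
Profit = HKD 8,332,490.38 − HKD 8,109,000.00

Profit: HKD 223,490.38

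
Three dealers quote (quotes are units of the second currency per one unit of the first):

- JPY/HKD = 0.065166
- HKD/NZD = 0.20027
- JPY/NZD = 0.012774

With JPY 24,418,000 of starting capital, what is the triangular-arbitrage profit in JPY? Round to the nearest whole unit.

Profit: JPY 529,104

Profitable loop is JPY → HKD → NZD → JPY:
JPY 24,418,000 × 0.065166 = HKD 1,591,223.39
HKD 1,591,223.39 × 0.20027 = NZD 318,674.31
NZD 318,674.31 ÷ 0.012774 = JPY 24,947,104
Profit = JPY 24,947,104 − JPY 24,418,000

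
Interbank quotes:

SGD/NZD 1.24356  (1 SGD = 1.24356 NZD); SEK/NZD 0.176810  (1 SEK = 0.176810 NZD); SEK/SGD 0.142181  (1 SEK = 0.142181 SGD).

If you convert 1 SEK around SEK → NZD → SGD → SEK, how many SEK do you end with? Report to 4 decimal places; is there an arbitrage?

1.0000 (no arbitrage)

Around SEK → NZD → SGD → SEK: 1 × 0.176810 ÷ 1.24356 ÷ 0.142181 = 0.999997
Product ≈ 1 (deviation 0.000%, within rounding noise).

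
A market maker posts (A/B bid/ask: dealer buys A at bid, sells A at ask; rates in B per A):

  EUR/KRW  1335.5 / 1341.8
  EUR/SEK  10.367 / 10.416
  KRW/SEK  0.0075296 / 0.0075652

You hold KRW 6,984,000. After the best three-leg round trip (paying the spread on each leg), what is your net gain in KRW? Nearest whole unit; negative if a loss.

Best loop KRW → EUR → SEK → KRW:
KRW 6,984,000 ÷ 1341.8 (buy EUR at ask) = EUR 5,204.95
EUR 5,204.95 × 10.367 (sell EUR at bid) = SEK 53,959.70
SEK 53,959.70 ÷ 0.0075652 (buy KRW at ask) = KRW 7,132,621

Net profit: KRW 148,621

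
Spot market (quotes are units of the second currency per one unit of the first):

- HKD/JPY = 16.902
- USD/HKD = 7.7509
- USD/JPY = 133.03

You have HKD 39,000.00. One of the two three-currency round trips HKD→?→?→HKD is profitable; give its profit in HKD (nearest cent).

Profitable loop is HKD → USD → JPY → HKD:
HKD 39,000.00 ÷ 7.7509 = USD 5,031.67
USD 5,031.67 × 133.03 = JPY 669,364
JPY 669,364 ÷ 16.902 = HKD 39,602.62
Profit = HKD 39,602.62 − HKD 39,000.00

Profit: HKD 602.62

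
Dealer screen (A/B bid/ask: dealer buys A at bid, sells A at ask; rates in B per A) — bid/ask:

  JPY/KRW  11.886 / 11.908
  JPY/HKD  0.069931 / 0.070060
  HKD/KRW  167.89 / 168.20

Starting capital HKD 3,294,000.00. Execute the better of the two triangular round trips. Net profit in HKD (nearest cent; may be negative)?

Best loop HKD → JPY → KRW → HKD:
HKD 3,294,000.00 ÷ 0.070060 (buy JPY at ask) = JPY 47,016,843
JPY 47,016,843 × 11.886 (sell JPY at bid) = KRW 558,842,192
KRW 558,842,192 ÷ 168.20 (buy HKD at ask) = HKD 3,322,486.28

Net profit: HKD 28,486.28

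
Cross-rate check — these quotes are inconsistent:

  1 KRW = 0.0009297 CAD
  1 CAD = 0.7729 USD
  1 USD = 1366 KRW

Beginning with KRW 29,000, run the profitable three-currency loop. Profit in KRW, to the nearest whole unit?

Profit: KRW 545

Profitable loop is KRW → USD → CAD → KRW:
KRW 29,000 ÷ 1366 = USD 21.23
USD 21.23 ÷ 0.7729 = CAD 27.47
CAD 27.47 ÷ 0.0009297 = KRW 29,545
Profit = KRW 29,545 − KRW 29,000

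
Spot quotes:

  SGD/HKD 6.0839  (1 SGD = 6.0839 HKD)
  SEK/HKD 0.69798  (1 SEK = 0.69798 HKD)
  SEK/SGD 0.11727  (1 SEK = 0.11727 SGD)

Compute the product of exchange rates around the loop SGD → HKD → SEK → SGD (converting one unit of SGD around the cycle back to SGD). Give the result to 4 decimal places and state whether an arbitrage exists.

Around SGD → HKD → SEK → SGD: 1 × 6.0839 ÷ 0.69798 × 0.11727 = 1.022177
Product > 1; profitable direction is SGD → HKD → SEK → SGD.

1.0222 (arbitrage exists)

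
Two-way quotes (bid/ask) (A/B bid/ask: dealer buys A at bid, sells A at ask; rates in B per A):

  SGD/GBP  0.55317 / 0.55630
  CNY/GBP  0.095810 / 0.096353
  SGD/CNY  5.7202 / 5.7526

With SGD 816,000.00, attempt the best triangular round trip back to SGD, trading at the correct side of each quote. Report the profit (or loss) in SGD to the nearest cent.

Best loop SGD → GBP → CNY → SGD:
SGD 816,000.00 × 0.55317 (sell SGD at bid) = GBP 451,386.72
GBP 451,386.72 ÷ 0.096353 (buy CNY at ask) = CNY 4,684,718.90
CNY 4,684,718.90 ÷ 5.7526 (buy SGD at ask) = SGD 814,365.49

Net result: SGD -1,634.51 (no profitable arbitrage after spreads)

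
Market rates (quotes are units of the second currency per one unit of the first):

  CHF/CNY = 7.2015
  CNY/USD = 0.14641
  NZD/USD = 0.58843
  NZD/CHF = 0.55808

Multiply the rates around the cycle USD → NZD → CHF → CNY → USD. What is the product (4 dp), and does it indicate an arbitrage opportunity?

1.0000 (no arbitrage)

Around USD → NZD → CHF → CNY → USD: 1 ÷ 0.58843 × 0.55808 × 7.2015 × 0.14641 = 0.999989
Product ≈ 1 (deviation 0.001%, within rounding noise).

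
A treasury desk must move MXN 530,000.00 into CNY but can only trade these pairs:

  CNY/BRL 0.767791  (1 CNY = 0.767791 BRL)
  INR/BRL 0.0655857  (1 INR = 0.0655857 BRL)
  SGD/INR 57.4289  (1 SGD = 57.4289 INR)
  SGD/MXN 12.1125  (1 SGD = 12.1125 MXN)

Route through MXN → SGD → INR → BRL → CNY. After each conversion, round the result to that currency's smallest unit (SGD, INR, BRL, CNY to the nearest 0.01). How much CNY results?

CNY 214,653.87

MXN 530,000.00 ÷ 12.1125 = SGD 43,756.45
SGD 43,756.45 × 57.4289 = INR 2,512,884.79
INR 2,512,884.79 × 0.0655857 = BRL 164,809.31
BRL 164,809.31 ÷ 0.767791 = CNY 214,653.87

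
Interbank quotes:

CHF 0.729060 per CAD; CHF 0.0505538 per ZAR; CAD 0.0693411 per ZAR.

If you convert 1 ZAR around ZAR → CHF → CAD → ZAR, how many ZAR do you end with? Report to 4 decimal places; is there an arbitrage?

1.0000 (no arbitrage)

Around ZAR → CHF → CAD → ZAR: 1 × 0.0505538 ÷ 0.729060 ÷ 0.0693411 = 1.000000
Product ≈ 1 (deviation 0.000%, within rounding noise).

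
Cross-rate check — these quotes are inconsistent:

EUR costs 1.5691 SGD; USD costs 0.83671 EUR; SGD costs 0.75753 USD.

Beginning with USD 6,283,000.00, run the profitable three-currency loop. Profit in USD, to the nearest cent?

Profit: USD 34,447.50

Profitable loop is USD → SGD → EUR → USD:
USD 6,283,000.00 ÷ 0.75753 = SGD 8,294,060.96
SGD 8,294,060.96 ÷ 1.5691 = EUR 5,285,871.49
EUR 5,285,871.49 ÷ 0.83671 = USD 6,317,447.50
Profit = USD 6,317,447.50 − USD 6,283,000.00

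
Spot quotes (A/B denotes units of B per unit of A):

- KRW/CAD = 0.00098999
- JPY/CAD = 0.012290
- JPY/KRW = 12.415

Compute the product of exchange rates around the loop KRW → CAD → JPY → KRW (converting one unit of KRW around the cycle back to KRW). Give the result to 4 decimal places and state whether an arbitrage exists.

1.0001 (no arbitrage)

Around KRW → CAD → JPY → KRW: 1 × 0.00098999 ÷ 0.012290 × 12.415 = 1.000059
Product ≈ 1 (deviation 0.006%, within rounding noise).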